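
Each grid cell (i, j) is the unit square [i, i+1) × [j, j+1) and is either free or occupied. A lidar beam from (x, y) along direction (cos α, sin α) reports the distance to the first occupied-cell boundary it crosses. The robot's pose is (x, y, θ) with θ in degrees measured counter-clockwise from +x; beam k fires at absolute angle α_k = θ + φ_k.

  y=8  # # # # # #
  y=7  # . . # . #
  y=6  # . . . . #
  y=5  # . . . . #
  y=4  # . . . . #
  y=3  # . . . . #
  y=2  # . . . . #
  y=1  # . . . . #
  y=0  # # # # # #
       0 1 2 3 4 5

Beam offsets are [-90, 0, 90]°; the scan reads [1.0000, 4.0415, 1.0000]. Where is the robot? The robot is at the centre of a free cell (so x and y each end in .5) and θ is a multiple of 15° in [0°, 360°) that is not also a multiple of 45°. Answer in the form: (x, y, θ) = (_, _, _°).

Candidates: 27 free-cell centres × 16 headings = 432 poses. Raycast each; keep the one whose scan matches to 4 dp.
  (1.5, 2.5, 210°): beam 2 = 0.5774 ≠ 4.0415 ✗
  (3.5, 2.5, 150°): beam 1 = 3.0000 ≠ 1.0000 ✗
  (1.5, 4.5, 345°): beam 1 = 1.9319 ≠ 1.0000 ✗
  (4.5, 5.5, 15°): beam 1 = 1.9319 ≠ 1.0000 ✗
  …
  (4.5, 6.5, 210°): r_1=1.0000, r_2=4.0415, r_3=1.0000 — all match ✓
No second candidate reproduces the full scan.

(x, y, θ) = (4.5, 6.5, 210°)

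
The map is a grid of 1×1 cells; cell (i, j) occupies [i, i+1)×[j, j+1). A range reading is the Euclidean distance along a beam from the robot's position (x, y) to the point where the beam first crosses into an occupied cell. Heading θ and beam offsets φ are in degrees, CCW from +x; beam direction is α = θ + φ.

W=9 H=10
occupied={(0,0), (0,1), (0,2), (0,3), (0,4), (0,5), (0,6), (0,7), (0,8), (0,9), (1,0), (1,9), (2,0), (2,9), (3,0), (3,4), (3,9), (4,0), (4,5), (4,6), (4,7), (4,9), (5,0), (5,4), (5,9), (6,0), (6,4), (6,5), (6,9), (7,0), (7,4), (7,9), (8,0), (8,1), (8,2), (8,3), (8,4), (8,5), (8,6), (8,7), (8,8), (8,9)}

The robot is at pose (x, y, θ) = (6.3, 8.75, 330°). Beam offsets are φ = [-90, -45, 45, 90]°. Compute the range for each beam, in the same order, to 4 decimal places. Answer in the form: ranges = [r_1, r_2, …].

beam 1: φ=-90°, α=240°
  d=(-0.5000,-0.8660)  start (6,8)  tX=0.6000 tY=0.8660  stride 1/|dx|=2.0000 1/|dy|=1.1547
    cross x-line → (5,8), t=0.6000
    cross y-line → (5,7), t=0.8660
    cross y-line → (5,6), t=2.0207
    cross x-line → (4,6), t=2.6000 (wall)
  → r_1 = 2.6000
beam 2: φ=-45°, α=285°
  d=(0.2588,-0.9659)  start (6,8)  tX=2.7046 tY=0.7765  stride 1/|dx|=3.8637 1/|dy|=1.0353
    cross y-line → (6,7), t=0.7765
    cross y-line → (6,6), t=1.8117
    cross x-line → (7,6), t=2.7046
    cross y-line → (7,5), t=2.8470
    cross y-line → (7,4), t=3.8823 (wall)
  → r_2 = 3.8823
beam 3: φ=45°, α=15°
  d=(0.9659,0.2588)  start (6,8)  tX=0.7247 tY=0.9659  stride 1/|dx|=1.0353 1/|dy|=3.8637
    cross x-line → (7,8), t=0.7247
    cross y-line → (7,9), t=0.9659 (wall)
  → r_3 = 0.9659
beam 4: φ=90°, α=60°
  d=(0.5000,0.8660)  start (6,8)  tX=1.4000 tY=0.2887  stride 1/|dx|=2.0000 1/|dy|=1.1547
    cross y-line → (6,9), t=0.2887 (wall)
  → r_4 = 0.2887

ranges = [2.6000, 3.8823, 0.9659, 0.2887]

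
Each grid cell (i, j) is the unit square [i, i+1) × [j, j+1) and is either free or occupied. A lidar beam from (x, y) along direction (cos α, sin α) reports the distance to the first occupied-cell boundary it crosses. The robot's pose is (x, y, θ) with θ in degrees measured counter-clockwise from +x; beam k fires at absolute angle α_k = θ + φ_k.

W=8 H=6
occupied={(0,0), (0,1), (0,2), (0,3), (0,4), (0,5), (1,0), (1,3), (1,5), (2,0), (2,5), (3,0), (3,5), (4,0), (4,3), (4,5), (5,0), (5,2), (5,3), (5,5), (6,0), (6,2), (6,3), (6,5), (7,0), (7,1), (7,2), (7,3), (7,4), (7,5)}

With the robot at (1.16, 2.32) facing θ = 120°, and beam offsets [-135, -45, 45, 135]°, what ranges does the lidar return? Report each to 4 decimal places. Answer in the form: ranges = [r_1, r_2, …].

beam 1: φ=-135°, α=345°
  cosα=0.9659 sinα=-0.2588 | (1,2) | tMaxX 0.8696 tMaxY 1.2364 | tΔX 1.0353 tΔY 3.8637
    t=0.8696 [x] (2,2)
    t=1.2364 [y] (2,1)
    t=1.9049 [x] (3,1)
    t=2.9402 [x] (4,1)
    t=3.9755 [x] (5,1)
    t=5.0107 [x] (6,1)
    t=5.1001 [y] (6,0) — stop
  → r_1 = 5.1001
beam 2: φ=-45°, α=75°
  cosα=0.2588 sinα=0.9659 | (1,2) | tMaxX 3.2455 tMaxY 0.7040 | tΔX 3.8637 tΔY 1.0353
    t=0.7040 [y] (1,3) — stop
  → r_2 = 0.7040
beam 3: φ=45°, α=165°
  cosα=-0.9659 sinα=0.2588 | (1,2) | tMaxX 0.1656 tMaxY 2.6273 | tΔX 1.0353 tΔY 3.8637
    t=0.1656 [x] (0,2) — stop
  → r_3 = 0.1656
beam 4: φ=135°, α=255°
  cosα=-0.2588 sinα=-0.9659 | (1,2) | tMaxX 0.6182 tMaxY 0.3313 | tΔX 3.8637 tΔY 1.0353
    t=0.3313 [y] (1,1)
    t=0.6182 [x] (0,1) — stop
  → r_4 = 0.6182

ranges = [5.1001, 0.7040, 0.1656, 0.6182]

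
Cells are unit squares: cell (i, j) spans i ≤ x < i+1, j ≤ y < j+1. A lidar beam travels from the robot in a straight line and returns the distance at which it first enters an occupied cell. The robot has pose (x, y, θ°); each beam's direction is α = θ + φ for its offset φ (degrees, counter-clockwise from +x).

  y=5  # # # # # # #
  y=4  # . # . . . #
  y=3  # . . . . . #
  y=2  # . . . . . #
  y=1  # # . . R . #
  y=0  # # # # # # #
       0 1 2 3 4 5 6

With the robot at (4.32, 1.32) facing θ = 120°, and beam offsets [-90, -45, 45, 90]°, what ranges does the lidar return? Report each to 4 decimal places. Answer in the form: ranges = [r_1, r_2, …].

beam 1: φ=-90°, α=30°
  d=(0.8660,0.5000)  start (4,1)  tX=0.7852 tY=1.3600  stride 1/|dx|=1.1547 1/|dy|=2.0000
    cross x-line → (5,1), t=0.7852
    cross y-line → (5,2), t=1.3600
    cross x-line → (6,2), t=1.9399 (wall)
  → r_1 = 1.9399
beam 2: φ=-45°, α=75°
  d=(0.2588,0.9659)  start (4,1)  tX=2.6273 tY=0.7040  stride 1/|dx|=3.8637 1/|dy|=1.0353
    cross y-line → (4,2), t=0.7040
    cross y-line → (4,3), t=1.7393
    cross x-line → (5,3), t=2.6273
    cross y-line → (5,4), t=2.7745
    cross y-line → (5,5), t=3.8098 (wall)
  → r_2 = 3.8098
beam 3: φ=45°, α=165°
  d=(-0.9659,0.2588)  start (4,1)  tX=0.3313 tY=2.6273  stride 1/|dx|=1.0353 1/|dy|=3.8637
    cross x-line → (3,1), t=0.3313
    cross x-line → (2,1), t=1.3666
    cross x-line → (1,1), t=2.4018 (wall)
  → r_3 = 2.4018
beam 4: φ=90°, α=210°
  d=(-0.8660,-0.5000)  start (4,1)  tX=0.3695 tY=0.6400  stride 1/|dx|=1.1547 1/|dy|=2.0000
    cross x-line → (3,1), t=0.3695
    cross y-line → (3,0), t=0.6400 (wall)
  → r_4 = 0.6400

ranges = [1.9399, 3.8098, 2.4018, 0.6400]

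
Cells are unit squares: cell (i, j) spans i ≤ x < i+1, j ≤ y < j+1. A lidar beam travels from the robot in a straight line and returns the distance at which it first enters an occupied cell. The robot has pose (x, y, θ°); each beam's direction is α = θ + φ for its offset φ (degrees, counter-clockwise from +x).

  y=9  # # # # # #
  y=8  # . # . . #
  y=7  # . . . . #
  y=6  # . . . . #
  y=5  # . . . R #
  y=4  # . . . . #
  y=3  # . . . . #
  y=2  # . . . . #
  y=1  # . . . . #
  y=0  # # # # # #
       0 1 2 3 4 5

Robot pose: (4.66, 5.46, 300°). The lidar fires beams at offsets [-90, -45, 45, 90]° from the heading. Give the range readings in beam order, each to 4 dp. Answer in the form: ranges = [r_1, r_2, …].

beam 1: φ=-90°, α=210°
  dir = (cos 210°, sin 210°) = (-0.8660, -0.5000); from cell (4,5)
  next x-line at t=0.7621, next y-line at t=0.9200; Δt_x=1.1547, Δt_y=2.0000
    x: enter (3,5) at t=0.7621
    y: enter (3,4) at t=0.9200
    x: enter (2,4) at t=1.9168
    y: enter (2,3) at t=2.9200
    x: enter (1,3) at t=3.0715
    x: enter (0,3) at t=4.2262 ← occupied
  → r_1 = 4.2262
beam 2: φ=-45°, α=255°
  dir = (cos 255°, sin 255°) = (-0.2588, -0.9659); from cell (4,5)
  next x-line at t=2.5500, next y-line at t=0.4762; Δt_x=3.8637, Δt_y=1.0353
    y: enter (4,4) at t=0.4762
    y: enter (4,3) at t=1.5115
    y: enter (4,2) at t=2.5468
    x: enter (3,2) at t=2.5500
    y: enter (3,1) at t=3.5821
    y: enter (3,0) at t=4.6173 ← occupied
  → r_2 = 4.6173
beam 3: φ=45°, α=345°
  dir = (cos 345°, sin 345°) = (0.9659, -0.2588); from cell (4,5)
  next x-line at t=0.3520, next y-line at t=1.7773; Δt_x=1.0353, Δt_y=3.8637
    x: enter (5,5) at t=0.3520 ← occupied
  → r_3 = 0.3520
beam 4: φ=90°, α=30°
  dir = (cos 30°, sin 30°) = (0.8660, 0.5000); from cell (4,5)
  next x-line at t=0.3926, next y-line at t=1.0800; Δt_x=1.1547, Δt_y=2.0000
    x: enter (5,5) at t=0.3926 ← occupied
  → r_4 = 0.3926

ranges = [4.2262, 4.6173, 0.3520, 0.3926]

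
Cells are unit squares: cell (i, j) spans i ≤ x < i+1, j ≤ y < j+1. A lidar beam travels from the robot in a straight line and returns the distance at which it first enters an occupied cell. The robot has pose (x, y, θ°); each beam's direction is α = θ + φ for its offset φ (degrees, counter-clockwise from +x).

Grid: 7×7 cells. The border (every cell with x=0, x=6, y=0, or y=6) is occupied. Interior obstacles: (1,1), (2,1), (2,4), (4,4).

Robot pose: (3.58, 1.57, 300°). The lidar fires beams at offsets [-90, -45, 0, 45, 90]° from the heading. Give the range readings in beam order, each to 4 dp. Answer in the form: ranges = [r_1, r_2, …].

ranges = [0.6697, 0.5901, 0.6582, 2.2023, 2.7944]

beam 1: φ=-90°, α=210°
  dir = (cos 210°, sin 210°) = (-0.8660, -0.5000); from cell (3,1)
  next x-line at t=0.6697, next y-line at t=1.1400; Δt_x=1.1547, Δt_y=2.0000
    x: enter (2,1) at t=0.6697 ← occupied
  → r_1 = 0.6697
beam 2: φ=-45°, α=255°
  dir = (cos 255°, sin 255°) = (-0.2588, -0.9659); from cell (3,1)
  next x-line at t=2.2409, next y-line at t=0.5901; Δt_x=3.8637, Δt_y=1.0353
    y: enter (3,0) at t=0.5901 ← occupied
  → r_2 = 0.5901
beam 3: φ=0°, α=300°
  dir = (cos 300°, sin 300°) = (0.5000, -0.8660); from cell (3,1)
  next x-line at t=0.8400, next y-line at t=0.6582; Δt_x=2.0000, Δt_y=1.1547
    y: enter (3,0) at t=0.6582 ← occupied
  → r_3 = 0.6582
beam 4: φ=45°, α=345°
  dir = (cos 345°, sin 345°) = (0.9659, -0.2588); from cell (3,1)
  next x-line at t=0.4348, next y-line at t=2.2023; Δt_x=1.0353, Δt_y=3.8637
    x: enter (4,1) at t=0.4348
    x: enter (5,1) at t=1.4701
    y: enter (5,0) at t=2.2023 ← occupied
  → r_4 = 2.2023
beam 5: φ=90°, α=30°
  dir = (cos 30°, sin 30°) = (0.8660, 0.5000); from cell (3,1)
  next x-line at t=0.4850, next y-line at t=0.8600; Δt_x=1.1547, Δt_y=2.0000
    x: enter (4,1) at t=0.4850
    y: enter (4,2) at t=0.8600
    x: enter (5,2) at t=1.6397
    x: enter (6,2) at t=2.7944 ← occupied
  → r_5 = 2.7944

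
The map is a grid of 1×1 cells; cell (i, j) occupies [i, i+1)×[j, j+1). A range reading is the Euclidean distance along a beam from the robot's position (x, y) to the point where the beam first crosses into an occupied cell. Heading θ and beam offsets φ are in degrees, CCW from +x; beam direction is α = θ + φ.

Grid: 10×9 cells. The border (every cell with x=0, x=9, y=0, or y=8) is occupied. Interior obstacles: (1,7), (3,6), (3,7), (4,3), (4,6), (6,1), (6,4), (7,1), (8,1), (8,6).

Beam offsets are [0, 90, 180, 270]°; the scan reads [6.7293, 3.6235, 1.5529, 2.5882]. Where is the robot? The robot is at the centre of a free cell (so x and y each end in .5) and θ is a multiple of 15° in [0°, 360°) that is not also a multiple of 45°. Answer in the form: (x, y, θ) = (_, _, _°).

Enumerate (i+0.5, j+0.5, θ) over the 46 free cells and 16 admissible headings. For each, cast all 4 beams and compare to the given ranges.
  (2.5, 4.5, 150°): beam 1 = 1.7321 ≠ 6.7293 ✗
  (4.5, 4.5, 60°): beam 1 = 4.0415 ≠ 6.7293 ✗
  (5.5, 2.5, 240°): beam 1 = 1.7321 ≠ 6.7293 ✗
  …
  (7.5, 5.5, 195°): r_1=6.7293, r_2=3.6235, r_3=1.5529, r_4=2.5882 — all match ✓
Unique over the lattice → pose = (7.5, 5.5, 195°).

(x, y, θ) = (7.5, 5.5, 195°)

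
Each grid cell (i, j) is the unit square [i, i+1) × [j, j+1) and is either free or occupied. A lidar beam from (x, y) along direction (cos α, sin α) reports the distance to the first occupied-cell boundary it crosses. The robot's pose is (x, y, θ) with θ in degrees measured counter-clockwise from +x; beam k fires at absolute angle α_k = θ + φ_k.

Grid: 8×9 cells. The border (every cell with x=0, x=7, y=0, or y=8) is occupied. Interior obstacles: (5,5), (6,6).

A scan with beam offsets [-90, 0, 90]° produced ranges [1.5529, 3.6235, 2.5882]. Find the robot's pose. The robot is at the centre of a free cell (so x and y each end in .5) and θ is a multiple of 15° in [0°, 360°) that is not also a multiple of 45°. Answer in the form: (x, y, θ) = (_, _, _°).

(x, y, θ) = (2.5, 4.5, 285°)

Candidates: 40 free-cell centres × 16 headings = 640 poses. Raycast each; keep the one whose scan matches to 4 dp.
  (6.5, 5.5, 30°): beam 1 = 1.0000 ≠ 1.5529 ✗
  (2.5, 4.5, 120°): beam 1 = 2.8868 ≠ 1.5529 ✗
  (5.5, 4.5, 60°): beam 1 = 1.7321 ≠ 1.5529 ✗
  (4.5, 4.5, 105°): beam 1 = 2.5882 ≠ 1.5529 ✗
  …
  (2.5, 4.5, 285°): r_1=1.5529, r_2=3.6235, r_3=2.5882 — all match ✓
Only this pose fits every beam.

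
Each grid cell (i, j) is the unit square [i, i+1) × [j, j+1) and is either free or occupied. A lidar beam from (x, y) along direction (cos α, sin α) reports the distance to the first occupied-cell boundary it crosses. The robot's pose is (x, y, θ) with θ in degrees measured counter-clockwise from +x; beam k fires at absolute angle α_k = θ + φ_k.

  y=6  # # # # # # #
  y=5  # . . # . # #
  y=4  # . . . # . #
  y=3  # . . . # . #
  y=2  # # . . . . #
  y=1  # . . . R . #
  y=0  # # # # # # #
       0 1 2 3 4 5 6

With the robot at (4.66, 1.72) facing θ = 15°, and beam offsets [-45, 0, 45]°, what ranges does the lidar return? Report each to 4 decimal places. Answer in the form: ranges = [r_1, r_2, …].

ranges = [1.4400, 1.3873, 2.6800]

beam 1: φ=-45°, α=330°
  direction (0.8660, -0.5000); cell (4,1); t to first gridline: x 0.3926, y 1.4400 (then +1.1547 / +2.0000)
    (5,1) via x @ 0.3926
    (5,0) via y @ 1.4400  # hit
  → r_1 = 1.4400
beam 2: φ=0°, α=15°
  direction (0.9659, 0.2588); cell (4,1); t to first gridline: x 0.3520, y 1.0818 (then +1.0353 / +3.8637)
    (5,1) via x @ 0.3520
    (5,2) via y @ 1.0818
    (6,2) via x @ 1.3873  # hit
  → r_2 = 1.3873
beam 3: φ=45°, α=60°
  direction (0.5000, 0.8660); cell (4,1); t to first gridline: x 0.6800, y 0.3233 (then +2.0000 / +1.1547)
    (4,2) via y @ 0.3233
    (5,2) via x @ 0.6800
    (5,3) via y @ 1.4780
    (5,4) via y @ 2.6327
    (6,4) via x @ 2.6800  # hit
  → r_3 = 2.6800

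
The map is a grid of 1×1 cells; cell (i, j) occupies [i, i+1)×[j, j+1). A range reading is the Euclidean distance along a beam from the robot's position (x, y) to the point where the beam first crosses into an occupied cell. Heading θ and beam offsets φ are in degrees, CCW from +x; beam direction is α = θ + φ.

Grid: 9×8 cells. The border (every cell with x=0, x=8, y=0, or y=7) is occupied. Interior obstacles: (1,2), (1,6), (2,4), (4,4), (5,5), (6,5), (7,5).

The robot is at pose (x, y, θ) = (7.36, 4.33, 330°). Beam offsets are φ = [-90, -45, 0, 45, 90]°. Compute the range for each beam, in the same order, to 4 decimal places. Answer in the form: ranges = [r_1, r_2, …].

beam 1: φ=-90°, α=240°
  cosα=-0.5000 sinα=-0.8660 | (7,4) | tMaxX 0.7200 tMaxY 0.3811 | tΔX 2.0000 tΔY 1.1547
    t=0.3811 [y] (7,3)
    t=0.7200 [x] (6,3)
    t=1.5358 [y] (6,2)
    t=2.6905 [y] (6,1)
    t=2.7200 [x] (5,1)
    t=3.8452 [y] (5,0) — stop
  → r_1 = 3.8452
beam 2: φ=-45°, α=285°
  cosα=0.2588 sinα=-0.9659 | (7,4) | tMaxX 2.4728 tMaxY 0.3416 | tΔX 3.8637 tΔY 1.0353
    t=0.3416 [y] (7,3)
    t=1.3769 [y] (7,2)
    t=2.4122 [y] (7,1)
    t=2.4728 [x] (8,1) — stop
  → r_2 = 2.4728
beam 3: φ=0°, α=330°
  cosα=0.8660 sinα=-0.5000 | (7,4) | tMaxX 0.7390 tMaxY 0.6600 | tΔX 1.1547 tΔY 2.0000
    t=0.6600 [y] (7,3)
    t=0.7390 [x] (8,3) — stop
  → r_3 = 0.7390
beam 4: φ=45°, α=15°
  cosα=0.9659 sinα=0.2588 | (7,4) | tMaxX 0.6626 tMaxY 2.5887 | tΔX 1.0353 tΔY 3.8637
    t=0.6626 [x] (8,4) — stop
  → r_4 = 0.6626
beam 5: φ=90°, α=60°
  cosα=0.5000 sinα=0.8660 | (7,4) | tMaxX 1.2800 tMaxY 0.7736 | tΔX 2.0000 tΔY 1.1547
    t=0.7736 [y] (7,5) — stop
  → r_5 = 0.7736

ranges = [3.8452, 2.4728, 0.7390, 0.6626, 0.7736]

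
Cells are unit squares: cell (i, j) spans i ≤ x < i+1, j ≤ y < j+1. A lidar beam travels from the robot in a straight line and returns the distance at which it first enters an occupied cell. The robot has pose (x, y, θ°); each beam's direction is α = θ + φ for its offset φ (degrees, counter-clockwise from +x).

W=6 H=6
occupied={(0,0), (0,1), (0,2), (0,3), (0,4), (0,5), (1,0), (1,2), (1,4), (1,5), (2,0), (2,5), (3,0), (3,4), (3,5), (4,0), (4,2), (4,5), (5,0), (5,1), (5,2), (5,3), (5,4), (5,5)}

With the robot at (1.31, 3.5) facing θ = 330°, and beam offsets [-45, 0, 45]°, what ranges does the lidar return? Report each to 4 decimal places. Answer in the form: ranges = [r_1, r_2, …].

ranges = [0.5176, 4.2608, 1.9319]

beam 1: φ=-45°, α=285°
  direction (0.2588, -0.9659); cell (1,3); t to first gridline: x 2.6660, y 0.5176 (then +3.8637 / +1.0353)
    (1,2) via y @ 0.5176  # hit
  → r_1 = 0.5176
beam 2: φ=0°, α=330°
  direction (0.8660, -0.5000); cell (1,3); t to first gridline: x 0.7967, y 1.0000 (then +1.1547 / +2.0000)
    (2,3) via x @ 0.7967
    (2,2) via y @ 1.0000
    (3,2) via x @ 1.9514
    (3,1) via y @ 3.0000
    (4,1) via x @ 3.1061
    (5,1) via x @ 4.2608  # hit
  → r_2 = 4.2608
beam 3: φ=45°, α=15°
  direction (0.9659, 0.2588); cell (1,3); t to first gridline: x 0.7143, y 1.9319 (then +1.0353 / +3.8637)
    (2,3) via x @ 0.7143
    (3,3) via x @ 1.7496
    (3,4) via y @ 1.9319  # hit
  → r_3 = 1.9319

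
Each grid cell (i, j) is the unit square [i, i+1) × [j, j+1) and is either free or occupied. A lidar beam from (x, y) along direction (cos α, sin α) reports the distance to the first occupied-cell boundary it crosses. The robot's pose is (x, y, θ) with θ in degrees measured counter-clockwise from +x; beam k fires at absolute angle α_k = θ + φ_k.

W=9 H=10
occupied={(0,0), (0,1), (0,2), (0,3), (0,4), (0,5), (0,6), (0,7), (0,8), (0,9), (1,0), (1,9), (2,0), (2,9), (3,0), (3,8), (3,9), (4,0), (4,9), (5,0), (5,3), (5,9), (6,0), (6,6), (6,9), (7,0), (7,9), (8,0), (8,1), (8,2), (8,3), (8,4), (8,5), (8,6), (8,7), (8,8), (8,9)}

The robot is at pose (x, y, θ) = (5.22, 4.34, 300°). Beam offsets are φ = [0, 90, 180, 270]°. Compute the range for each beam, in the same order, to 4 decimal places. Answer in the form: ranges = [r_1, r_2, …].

ranges = [0.3926, 3.2101, 4.2262, 4.8728]

beam 1: φ=0°, α=300°
  cosα=0.5000 sinα=-0.8660 | (5,4) | tMaxX 1.5600 tMaxY 0.3926 | tΔX 2.0000 tΔY 1.1547
    t=0.3926 [y] (5,3) — stop
  → r_1 = 0.3926
beam 2: φ=90°, α=30°
  cosα=0.8660 sinα=0.5000 | (5,4) | tMaxX 0.9007 tMaxY 1.3200 | tΔX 1.1547 tΔY 2.0000
    t=0.9007 [x] (6,4)
    t=1.3200 [y] (6,5)
    t=2.0554 [x] (7,5)
    t=3.2101 [x] (8,5) — stop
  → r_2 = 3.2101
beam 3: φ=180°, α=120°
  cosα=-0.5000 sinα=0.8660 | (5,4) | tMaxX 0.4400 tMaxY 0.7621 | tΔX 2.0000 tΔY 1.1547
    t=0.4400 [x] (4,4)
    t=0.7621 [y] (4,5)
    t=1.9168 [y] (4,6)
    t=2.4400 [x] (3,6)
    t=3.0715 [y] (3,7)
    t=4.2262 [y] (3,8) — stop
  → r_3 = 4.2262
beam 4: φ=270°, α=210°
  cosα=-0.8660 sinα=-0.5000 | (5,4) | tMaxX 0.2540 tMaxY 0.6800 | tΔX 1.1547 tΔY 2.0000
    t=0.2540 [x] (4,4)
    t=0.6800 [y] (4,3)
    t=1.4087 [x] (3,3)
    t=2.5634 [x] (2,3)
    t=2.6800 [y] (2,2)
    t=3.7181 [x] (1,2)
    t=4.6800 [y] (1,1)
    t=4.8728 [x] (0,1) — stop
  → r_4 = 4.8728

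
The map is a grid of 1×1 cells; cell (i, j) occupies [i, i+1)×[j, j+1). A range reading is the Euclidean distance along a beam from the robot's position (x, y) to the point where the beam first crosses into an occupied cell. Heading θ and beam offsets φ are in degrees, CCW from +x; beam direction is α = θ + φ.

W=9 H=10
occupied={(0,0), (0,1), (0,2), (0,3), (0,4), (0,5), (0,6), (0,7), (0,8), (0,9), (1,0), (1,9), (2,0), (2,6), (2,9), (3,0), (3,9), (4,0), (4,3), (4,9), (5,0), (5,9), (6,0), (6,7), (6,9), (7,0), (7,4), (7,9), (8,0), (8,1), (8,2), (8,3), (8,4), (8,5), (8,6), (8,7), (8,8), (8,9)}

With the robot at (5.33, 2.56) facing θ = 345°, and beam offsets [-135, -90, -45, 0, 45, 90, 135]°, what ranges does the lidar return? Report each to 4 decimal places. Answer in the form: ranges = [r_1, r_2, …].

beam 1: φ=-135°, α=210°
  dir = (cos 210°, sin 210°) = (-0.8660, -0.5000); from cell (5,2)
  next x-line at t=0.3811, next y-line at t=1.1200; Δt_x=1.1547, Δt_y=2.0000
    x: enter (4,2) at t=0.3811
    y: enter (4,1) at t=1.1200
    x: enter (3,1) at t=1.5358
    x: enter (2,1) at t=2.6905
    y: enter (2,0) at t=3.1200 ← occupied
  → r_1 = 3.1200
beam 2: φ=-90°, α=255°
  dir = (cos 255°, sin 255°) = (-0.2588, -0.9659); from cell (5,2)
  next x-line at t=1.2750, next y-line at t=0.5798; Δt_x=3.8637, Δt_y=1.0353
    y: enter (5,1) at t=0.5798
    x: enter (4,1) at t=1.2750
    y: enter (4,0) at t=1.6150 ← occupied
  → r_2 = 1.6150
beam 3: φ=-45°, α=300°
  dir = (cos 300°, sin 300°) = (0.5000, -0.8660); from cell (5,2)
  next x-line at t=1.3400, next y-line at t=0.6466; Δt_x=2.0000, Δt_y=1.1547
    y: enter (5,1) at t=0.6466
    x: enter (6,1) at t=1.3400
    y: enter (6,0) at t=1.8013 ← occupied
  → r_3 = 1.8013
beam 4: φ=0°, α=345°
  dir = (cos 345°, sin 345°) = (0.9659, -0.2588); from cell (5,2)
  next x-line at t=0.6936, next y-line at t=2.1637; Δt_x=1.0353, Δt_y=3.8637
    x: enter (6,2) at t=0.6936
    x: enter (7,2) at t=1.7289
    y: enter (7,1) at t=2.1637
    x: enter (8,1) at t=2.7642 ← occupied
  → r_4 = 2.7642
beam 5: φ=45°, α=30°
  dir = (cos 30°, sin 30°) = (0.8660, 0.5000); from cell (5,2)
  next x-line at t=0.7736, next y-line at t=0.8800; Δt_x=1.1547, Δt_y=2.0000
    x: enter (6,2) at t=0.7736
    y: enter (6,3) at t=0.8800
    x: enter (7,3) at t=1.9283
    y: enter (7,4) at t=2.8800 ← occupied
  → r_5 = 2.8800
beam 6: φ=90°, α=75°
  dir = (cos 75°, sin 75°) = (0.2588, 0.9659); from cell (5,2)
  next x-line at t=2.5887, next y-line at t=0.4555; Δt_x=3.8637, Δt_y=1.0353
    y: enter (5,3) at t=0.4555
    y: enter (5,4) at t=1.4908
    y: enter (5,5) at t=2.5261
    x: enter (6,5) at t=2.5887
    y: enter (6,6) at t=3.5614
    y: enter (6,7) at t=4.5966 ← occupied
  → r_6 = 4.5966
beam 7: φ=135°, α=120°
  dir = (cos 120°, sin 120°) = (-0.5000, 0.8660); from cell (5,2)
  next x-line at t=0.6600, next y-line at t=0.5081; Δt_x=2.0000, Δt_y=1.1547
    y: enter (5,3) at t=0.5081
    x: enter (4,3) at t=0.6600 ← occupied
  → r_7 = 0.6600

ranges = [3.1200, 1.6150, 1.8013, 2.7642, 2.8800, 4.5966, 0.6600]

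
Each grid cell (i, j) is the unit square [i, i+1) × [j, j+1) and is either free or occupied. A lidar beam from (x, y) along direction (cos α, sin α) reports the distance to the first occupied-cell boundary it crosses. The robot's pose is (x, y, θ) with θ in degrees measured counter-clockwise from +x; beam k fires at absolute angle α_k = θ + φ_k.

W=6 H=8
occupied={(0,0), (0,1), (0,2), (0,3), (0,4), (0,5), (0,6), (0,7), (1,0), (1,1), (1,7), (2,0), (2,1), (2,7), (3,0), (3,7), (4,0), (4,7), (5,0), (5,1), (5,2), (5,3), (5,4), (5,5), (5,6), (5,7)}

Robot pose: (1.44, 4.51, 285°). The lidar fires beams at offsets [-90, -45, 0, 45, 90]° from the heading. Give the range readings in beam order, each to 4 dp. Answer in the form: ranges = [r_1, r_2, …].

beam 1: φ=-90°, α=195°
  cosα=-0.9659 sinα=-0.2588 | (1,4) | tMaxX 0.4555 tMaxY 1.9705 | tΔX 1.0353 tΔY 3.8637
    t=0.4555 [x] (0,4) — stop
  → r_1 = 0.4555
beam 2: φ=-45°, α=240°
  cosα=-0.5000 sinα=-0.8660 | (1,4) | tMaxX 0.8800 tMaxY 0.5889 | tΔX 2.0000 tΔY 1.1547
    t=0.5889 [y] (1,3)
    t=0.8800 [x] (0,3) — stop
  → r_2 = 0.8800
beam 3: φ=0°, α=285°
  cosα=0.2588 sinα=-0.9659 | (1,4) | tMaxX 2.1637 tMaxY 0.5280 | tΔX 3.8637 tΔY 1.0353
    t=0.5280 [y] (1,3)
    t=1.5633 [y] (1,2)
    t=2.1637 [x] (2,2)
    t=2.5985 [y] (2,1) — stop
  → r_3 = 2.5985
beam 4: φ=45°, α=330°
  cosα=0.8660 sinα=-0.5000 | (1,4) | tMaxX 0.6466 tMaxY 1.0200 | tΔX 1.1547 tΔY 2.0000
    t=0.6466 [x] (2,4)
    t=1.0200 [y] (2,3)
    t=1.8013 [x] (3,3)
    t=2.9560 [x] (4,3)
    t=3.0200 [y] (4,2)
    t=4.1107 [x] (5,2) — stop
  → r_4 = 4.1107
beam 5: φ=90°, α=15°
  cosα=0.9659 sinα=0.2588 | (1,4) | tMaxX 0.5798 tMaxY 1.8932 | tΔX 1.0353 tΔY 3.8637
    t=0.5798 [x] (2,4)
    t=1.6150 [x] (3,4)
    t=1.8932 [y] (3,5)
    t=2.6503 [x] (4,5)
    t=3.6856 [x] (5,5) — stop
  → r_5 = 3.6856

ranges = [0.4555, 0.8800, 2.5985, 4.1107, 3.6856]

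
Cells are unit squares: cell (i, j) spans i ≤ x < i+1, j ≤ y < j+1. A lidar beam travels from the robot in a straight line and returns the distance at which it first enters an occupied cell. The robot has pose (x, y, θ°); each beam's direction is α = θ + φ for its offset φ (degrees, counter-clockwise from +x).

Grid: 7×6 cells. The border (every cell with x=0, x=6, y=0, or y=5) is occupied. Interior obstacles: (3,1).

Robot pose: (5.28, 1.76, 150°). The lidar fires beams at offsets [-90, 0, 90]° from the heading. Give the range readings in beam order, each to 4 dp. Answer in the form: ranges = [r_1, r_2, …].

ranges = [1.4400, 4.9421, 0.8776]

beam 1: φ=-90°, α=60°
  dir = (cos 60°, sin 60°) = (0.5000, 0.8660); from cell (5,1)
  next x-line at t=1.4400, next y-line at t=0.2771; Δt_x=2.0000, Δt_y=1.1547
    y: enter (5,2) at t=0.2771
    y: enter (5,3) at t=1.4318
    x: enter (6,3) at t=1.4400 ← occupied
  → r_1 = 1.4400
beam 2: φ=0°, α=150°
  dir = (cos 150°, sin 150°) = (-0.8660, 0.5000); from cell (5,1)
  next x-line at t=0.3233, next y-line at t=0.4800; Δt_x=1.1547, Δt_y=2.0000
    x: enter (4,1) at t=0.3233
    y: enter (4,2) at t=0.4800
    x: enter (3,2) at t=1.4780
    y: enter (3,3) at t=2.4800
    x: enter (2,3) at t=2.6327
    x: enter (1,3) at t=3.7874
    y: enter (1,4) at t=4.4800
    x: enter (0,4) at t=4.9421 ← occupied
  → r_2 = 4.9421
beam 3: φ=90°, α=240°
  dir = (cos 240°, sin 240°) = (-0.5000, -0.8660); from cell (5,1)
  next x-line at t=0.5600, next y-line at t=0.8776; Δt_x=2.0000, Δt_y=1.1547
    x: enter (4,1) at t=0.5600
    y: enter (4,0) at t=0.8776 ← occupied
  → r_3 = 0.8776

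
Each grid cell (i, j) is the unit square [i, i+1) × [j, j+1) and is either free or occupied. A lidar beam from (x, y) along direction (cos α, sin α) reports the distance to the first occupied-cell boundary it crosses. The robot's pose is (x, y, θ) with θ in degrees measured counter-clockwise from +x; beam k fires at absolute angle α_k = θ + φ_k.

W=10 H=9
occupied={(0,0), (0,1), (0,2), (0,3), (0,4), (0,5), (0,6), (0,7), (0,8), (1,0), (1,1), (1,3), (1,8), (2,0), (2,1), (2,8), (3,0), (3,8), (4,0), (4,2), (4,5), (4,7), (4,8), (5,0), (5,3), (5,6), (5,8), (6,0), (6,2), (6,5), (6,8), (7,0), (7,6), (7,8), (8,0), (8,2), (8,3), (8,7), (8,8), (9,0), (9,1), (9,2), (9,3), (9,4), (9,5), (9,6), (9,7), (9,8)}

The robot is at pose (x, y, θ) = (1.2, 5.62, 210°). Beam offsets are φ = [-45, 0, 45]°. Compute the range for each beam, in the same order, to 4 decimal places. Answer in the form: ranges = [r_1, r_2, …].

ranges = [0.2071, 0.2309, 0.7727]

beam 1: φ=-45°, α=165°
  cosα=-0.9659 sinα=0.2588 | (1,5) | tMaxX 0.2071 tMaxY 1.4682 | tΔX 1.0353 tΔY 3.8637
    t=0.2071 [x] (0,5) — stop
  → r_1 = 0.2071
beam 2: φ=0°, α=210°
  cosα=-0.8660 sinα=-0.5000 | (1,5) | tMaxX 0.2309 tMaxY 1.2400 | tΔX 1.1547 tΔY 2.0000
    t=0.2309 [x] (0,5) — stop
  → r_2 = 0.2309
beam 3: φ=45°, α=255°
  cosα=-0.2588 sinα=-0.9659 | (1,5) | tMaxX 0.7727 tMaxY 0.6419 | tΔX 3.8637 tΔY 1.0353
    t=0.6419 [y] (1,4)
    t=0.7727 [x] (0,4) — stop
  → r_3 = 0.7727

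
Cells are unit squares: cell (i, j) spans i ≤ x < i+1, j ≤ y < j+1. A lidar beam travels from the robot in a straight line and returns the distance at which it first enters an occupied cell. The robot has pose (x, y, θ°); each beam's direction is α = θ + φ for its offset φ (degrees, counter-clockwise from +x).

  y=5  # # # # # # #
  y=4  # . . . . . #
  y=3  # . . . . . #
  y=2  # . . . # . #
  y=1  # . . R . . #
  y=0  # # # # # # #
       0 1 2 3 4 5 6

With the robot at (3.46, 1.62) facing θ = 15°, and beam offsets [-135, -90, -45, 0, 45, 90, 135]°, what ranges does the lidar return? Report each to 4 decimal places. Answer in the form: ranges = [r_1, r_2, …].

beam 1: φ=-135°, α=240°
  direction (-0.5000, -0.8660); cell (3,1); t to first gridline: x 0.9200, y 0.7159 (then +2.0000 / +1.1547)
    (3,0) via y @ 0.7159  # hit
  → r_1 = 0.7159
beam 2: φ=-90°, α=285°
  direction (0.2588, -0.9659); cell (3,1); t to first gridline: x 2.0864, y 0.6419 (then +3.8637 / +1.0353)
    (3,0) via y @ 0.6419  # hit
  → r_2 = 0.6419
beam 3: φ=-45°, α=330°
  direction (0.8660, -0.5000); cell (3,1); t to first gridline: x 0.6235, y 1.2400 (then +1.1547 / +2.0000)
    (4,1) via x @ 0.6235
    (4,0) via y @ 1.2400  # hit
  → r_3 = 1.2400
beam 4: φ=0°, α=15°
  direction (0.9659, 0.2588); cell (3,1); t to first gridline: x 0.5590, y 1.4682 (then +1.0353 / +3.8637)
    (4,1) via x @ 0.5590
    (4,2) via y @ 1.4682  # hit
  → r_4 = 1.4682
beam 5: φ=45°, α=60°
  direction (0.5000, 0.8660); cell (3,1); t to first gridline: x 1.0800, y 0.4388 (then +2.0000 / +1.1547)
    (3,2) via y @ 0.4388
    (4,2) via x @ 1.0800  # hit
  → r_5 = 1.0800
beam 6: φ=90°, α=105°
  direction (-0.2588, 0.9659); cell (3,1); t to first gridline: x 1.7773, y 0.3934 (then +3.8637 / +1.0353)
    (3,2) via y @ 0.3934
    (3,3) via y @ 1.4287
    (2,3) via x @ 1.7773
    (2,4) via y @ 2.4640
    (2,5) via y @ 3.4992  # hit
  → r_6 = 3.4992
beam 7: φ=135°, α=150°
  direction (-0.8660, 0.5000); cell (3,1); t to first gridline: x 0.5312, y 0.7600 (then +1.1547 / +2.0000)
    (2,1) via x @ 0.5312
    (2,2) via y @ 0.7600
    (1,2) via x @ 1.6859
    (1,3) via y @ 2.7600
    (0,3) via x @ 2.8406  # hit
  → r_7 = 2.8406

ranges = [0.7159, 0.6419, 1.2400, 1.4682, 1.0800, 3.4992, 2.8406]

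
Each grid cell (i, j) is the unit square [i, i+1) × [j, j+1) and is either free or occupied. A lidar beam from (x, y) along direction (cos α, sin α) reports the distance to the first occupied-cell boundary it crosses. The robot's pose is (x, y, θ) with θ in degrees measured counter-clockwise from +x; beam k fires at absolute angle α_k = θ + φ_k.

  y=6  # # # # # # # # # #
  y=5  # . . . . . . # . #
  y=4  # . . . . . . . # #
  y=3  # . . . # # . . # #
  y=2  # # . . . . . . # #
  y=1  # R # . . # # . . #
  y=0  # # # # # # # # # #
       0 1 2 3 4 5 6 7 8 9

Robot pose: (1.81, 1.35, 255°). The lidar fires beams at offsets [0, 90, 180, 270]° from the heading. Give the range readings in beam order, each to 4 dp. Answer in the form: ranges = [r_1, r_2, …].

ranges = [0.3623, 0.1967, 0.6729, 0.8386]

beam 1: φ=0°, α=255°
  d=(-0.2588,-0.9659)  start (1,1)  tX=3.1296 tY=0.3623  stride 1/|dx|=3.8637 1/|dy|=1.0353
    cross y-line → (1,0), t=0.3623 (wall)
  → r_1 = 0.3623
beam 2: φ=90°, α=345°
  d=(0.9659,-0.2588)  start (1,1)  tX=0.1967 tY=1.3523  stride 1/|dx|=1.0353 1/|dy|=3.8637
    cross x-line → (2,1), t=0.1967 (wall)
  → r_2 = 0.1967
beam 3: φ=180°, α=75°
  d=(0.2588,0.9659)  start (1,1)  tX=0.7341 tY=0.6729  stride 1/|dx|=3.8637 1/|dy|=1.0353
    cross y-line → (1,2), t=0.6729 (wall)
  → r_3 = 0.6729
beam 4: φ=270°, α=165°
  d=(-0.9659,0.2588)  start (1,1)  tX=0.8386 tY=2.5114  stride 1/|dx|=1.0353 1/|dy|=3.8637
    cross x-line → (0,1), t=0.8386 (wall)
  → r_4 = 0.8386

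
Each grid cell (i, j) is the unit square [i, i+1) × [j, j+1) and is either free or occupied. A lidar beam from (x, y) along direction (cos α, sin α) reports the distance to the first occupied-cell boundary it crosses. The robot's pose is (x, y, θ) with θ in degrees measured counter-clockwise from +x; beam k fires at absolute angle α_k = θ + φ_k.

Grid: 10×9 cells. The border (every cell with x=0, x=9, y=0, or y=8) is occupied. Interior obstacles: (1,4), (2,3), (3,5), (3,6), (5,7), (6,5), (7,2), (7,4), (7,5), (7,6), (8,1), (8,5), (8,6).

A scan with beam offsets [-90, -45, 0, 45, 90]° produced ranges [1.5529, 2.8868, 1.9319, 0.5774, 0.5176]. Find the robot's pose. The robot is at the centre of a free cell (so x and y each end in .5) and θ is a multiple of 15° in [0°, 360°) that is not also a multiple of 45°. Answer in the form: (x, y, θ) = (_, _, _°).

(x, y, θ) = (1.5, 5.5, 105°)

The pose lattice has 43·16 = 688 candidates. Test each by forward raycasting.
  (2.5, 5.5, 195°): beam 1 = 2.5882 ≠ 1.5529 ✗
  (2.5, 6.5, 285°): beam 2 = 1.7321 ≠ 2.8868 ✗
  (1.5, 7.5, 60°): beam 1 = 1.7321 ≠ 1.5529 ✗
  …
  (1.5, 5.5, 105°): r_1=1.5529, r_2=2.8868, r_3=1.9319, r_4=0.5774, r_5=0.5176 — all match ✓
Only this pose fits every beam.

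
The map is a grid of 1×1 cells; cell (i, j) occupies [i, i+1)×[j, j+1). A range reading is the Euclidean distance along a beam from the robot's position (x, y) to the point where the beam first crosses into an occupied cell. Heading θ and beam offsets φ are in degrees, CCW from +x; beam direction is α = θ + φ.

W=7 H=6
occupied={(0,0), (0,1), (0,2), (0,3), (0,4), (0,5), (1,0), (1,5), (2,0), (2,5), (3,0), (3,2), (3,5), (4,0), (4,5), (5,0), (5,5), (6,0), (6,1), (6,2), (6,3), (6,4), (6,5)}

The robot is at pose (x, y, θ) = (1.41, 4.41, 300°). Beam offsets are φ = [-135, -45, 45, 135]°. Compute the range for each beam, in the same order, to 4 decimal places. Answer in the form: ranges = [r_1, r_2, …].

ranges = [0.4245, 1.5841, 4.7519, 0.6108]

beam 1: φ=-135°, α=165°
  cosα=-0.9659 sinα=0.2588 | (1,4) | tMaxX 0.4245 tMaxY 2.2796 | tΔX 1.0353 tΔY 3.8637
    t=0.4245 [x] (0,4) — stop
  → r_1 = 0.4245
beam 2: φ=-45°, α=255°
  cosα=-0.2588 sinα=-0.9659 | (1,4) | tMaxX 1.5841 tMaxY 0.4245 | tΔX 3.8637 tΔY 1.0353
    t=0.4245 [y] (1,3)
    t=1.4597 [y] (1,2)
    t=1.5841 [x] (0,2) — stop
  → r_2 = 1.5841
beam 3: φ=45°, α=345°
  cosα=0.9659 sinα=-0.2588 | (1,4) | tMaxX 0.6108 tMaxY 1.5841 | tΔX 1.0353 tΔY 3.8637
    t=0.6108 [x] (2,4)
    t=1.5841 [y] (2,3)
    t=1.6461 [x] (3,3)
    t=2.6814 [x] (4,3)
    t=3.7166 [x] (5,3)
    t=4.7519 [x] (6,3) — stop
  → r_3 = 4.7519
beam 4: φ=135°, α=75°
  cosα=0.2588 sinα=0.9659 | (1,4) | tMaxX 2.2796 tMaxY 0.6108 | tΔX 3.8637 tΔY 1.0353
    t=0.6108 [y] (1,5) — stop
  → r_4 = 0.6108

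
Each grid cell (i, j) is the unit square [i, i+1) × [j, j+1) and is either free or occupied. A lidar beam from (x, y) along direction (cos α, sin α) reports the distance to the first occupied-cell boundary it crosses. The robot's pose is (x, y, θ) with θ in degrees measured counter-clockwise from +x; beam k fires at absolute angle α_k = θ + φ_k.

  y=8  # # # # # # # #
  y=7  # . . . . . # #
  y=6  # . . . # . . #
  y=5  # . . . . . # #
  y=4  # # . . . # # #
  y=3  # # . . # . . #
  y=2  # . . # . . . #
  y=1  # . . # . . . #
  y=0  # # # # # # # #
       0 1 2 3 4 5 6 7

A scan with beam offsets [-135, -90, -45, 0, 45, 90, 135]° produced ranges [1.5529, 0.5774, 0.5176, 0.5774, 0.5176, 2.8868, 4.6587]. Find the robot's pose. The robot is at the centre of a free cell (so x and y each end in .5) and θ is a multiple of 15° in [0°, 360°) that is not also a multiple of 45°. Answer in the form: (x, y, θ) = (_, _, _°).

The pose lattice has 32·16 = 512 candidates. Test each by forward raycasting.
  (3.5, 4.5, 210°): beam 1 = 1.9319 ≠ 1.5529 ✗
  (6.5, 6.5, 120°): beam 1 = 0.5176 ≠ 1.5529 ✗
  (2.5, 7.5, 330°): beam 2 = 2.8868 ≠ 0.5774 ✗
  …
  (3.5, 3.5, 330°): r_1=1.5529, r_2=0.5774, r_3=0.5176, r_4=0.5774, r_5=0.5176, r_6=2.8868, r_7=4.6587 — all match ✓
Only this pose fits every beam.

(x, y, θ) = (3.5, 3.5, 330°)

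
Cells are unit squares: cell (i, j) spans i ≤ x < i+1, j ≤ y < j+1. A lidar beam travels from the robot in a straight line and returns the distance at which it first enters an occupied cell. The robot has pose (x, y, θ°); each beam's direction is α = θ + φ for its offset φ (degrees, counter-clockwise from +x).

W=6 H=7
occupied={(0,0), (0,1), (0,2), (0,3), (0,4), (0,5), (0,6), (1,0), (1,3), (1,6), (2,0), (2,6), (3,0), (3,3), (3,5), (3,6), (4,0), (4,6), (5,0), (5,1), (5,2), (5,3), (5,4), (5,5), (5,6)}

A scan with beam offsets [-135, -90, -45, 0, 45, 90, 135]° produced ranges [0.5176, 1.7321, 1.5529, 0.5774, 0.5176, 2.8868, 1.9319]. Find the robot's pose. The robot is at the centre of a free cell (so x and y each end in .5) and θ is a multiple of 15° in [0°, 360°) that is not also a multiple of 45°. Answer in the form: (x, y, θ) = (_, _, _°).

(x, y, θ) = (3.5, 4.5, 60°)

Enumerate (i+0.5, j+0.5, θ) over the 17 free cells and 16 admissible headings. For each, cast all 7 beams and compare to the given ranges.
  (2.5, 5.5, 150°): beam 2 = 0.5774 ≠ 1.7321 ✗
  (1.5, 5.5, 15°): beam 1 = 1.0000 ≠ 0.5176 ✗
  (4.5, 5.5, 15°): beam 1 = 1.7321 ≠ 0.5176 ✗
  …
  (3.5, 4.5, 60°): r_1=0.5176, r_2=1.7321, r_3=1.5529, r_4=0.5774, r_5=0.5176, r_6=2.8868, r_7=1.9319 — all match ✓
No second candidate reproduces the full scan.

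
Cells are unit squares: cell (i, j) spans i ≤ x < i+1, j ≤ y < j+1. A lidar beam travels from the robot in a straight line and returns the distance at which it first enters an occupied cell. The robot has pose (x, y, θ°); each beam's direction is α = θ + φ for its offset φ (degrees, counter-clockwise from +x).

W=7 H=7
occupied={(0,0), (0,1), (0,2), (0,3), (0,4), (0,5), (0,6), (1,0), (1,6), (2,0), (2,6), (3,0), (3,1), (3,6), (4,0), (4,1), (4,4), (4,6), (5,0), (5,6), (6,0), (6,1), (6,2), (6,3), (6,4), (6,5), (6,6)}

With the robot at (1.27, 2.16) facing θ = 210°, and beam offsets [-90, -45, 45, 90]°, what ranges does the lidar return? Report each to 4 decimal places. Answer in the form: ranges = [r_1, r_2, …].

ranges = [0.5400, 0.2795, 1.0432, 1.3395]

beam 1: φ=-90°, α=120°
  dir = (cos 120°, sin 120°) = (-0.5000, 0.8660); from cell (1,2)
  next x-line at t=0.5400, next y-line at t=0.9699; Δt_x=2.0000, Δt_y=1.1547
    x: enter (0,2) at t=0.5400 ← occupied
  → r_1 = 0.5400
beam 2: φ=-45°, α=165°
  dir = (cos 165°, sin 165°) = (-0.9659, 0.2588); from cell (1,2)
  next x-line at t=0.2795, next y-line at t=3.2455; Δt_x=1.0353, Δt_y=3.8637
    x: enter (0,2) at t=0.2795 ← occupied
  → r_2 = 0.2795
beam 3: φ=45°, α=255°
  dir = (cos 255°, sin 255°) = (-0.2588, -0.9659); from cell (1,2)
  next x-line at t=1.0432, next y-line at t=0.1656; Δt_x=3.8637, Δt_y=1.0353
    y: enter (1,1) at t=0.1656
    x: enter (0,1) at t=1.0432 ← occupied
  → r_3 = 1.0432
beam 4: φ=90°, α=300°
  dir = (cos 300°, sin 300°) = (0.5000, -0.8660); from cell (1,2)
  next x-line at t=1.4600, next y-line at t=0.1848; Δt_x=2.0000, Δt_y=1.1547
    y: enter (1,1) at t=0.1848
    y: enter (1,0) at t=1.3395 ← occupied
  → r_4 = 1.3395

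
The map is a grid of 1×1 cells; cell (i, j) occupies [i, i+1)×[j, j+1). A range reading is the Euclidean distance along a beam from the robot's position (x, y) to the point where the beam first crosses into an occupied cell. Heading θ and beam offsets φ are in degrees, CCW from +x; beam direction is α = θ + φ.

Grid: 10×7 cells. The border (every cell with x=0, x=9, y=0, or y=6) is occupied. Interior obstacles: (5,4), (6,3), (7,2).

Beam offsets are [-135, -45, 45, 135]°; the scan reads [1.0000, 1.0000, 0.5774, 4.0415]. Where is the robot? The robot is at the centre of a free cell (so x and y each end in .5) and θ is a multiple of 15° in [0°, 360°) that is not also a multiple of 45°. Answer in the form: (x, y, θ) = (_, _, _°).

(x, y, θ) = (4.5, 5.5, 75°)

The pose lattice has 37·16 = 592 candidates. Test each by forward raycasting.
  (5.5, 3.5, 255°): beam 1 = 0.5774 ≠ 1.0000 ✗
  (3.5, 4.5, 195°): beam 1 = 1.7321 ≠ 1.0000 ✗
  (6.5, 2.5, 255°): beam 1 = 0.5774 ≠ 1.0000 ✗
  (4.5, 1.5, 105°): beam 2 = 2.8868 ≠ 1.0000 ✗
  …
  (4.5, 5.5, 75°): r_1=1.0000, r_2=1.0000, r_3=0.5774, r_4=4.0415 — all match ✓
Only this pose fits every beam.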